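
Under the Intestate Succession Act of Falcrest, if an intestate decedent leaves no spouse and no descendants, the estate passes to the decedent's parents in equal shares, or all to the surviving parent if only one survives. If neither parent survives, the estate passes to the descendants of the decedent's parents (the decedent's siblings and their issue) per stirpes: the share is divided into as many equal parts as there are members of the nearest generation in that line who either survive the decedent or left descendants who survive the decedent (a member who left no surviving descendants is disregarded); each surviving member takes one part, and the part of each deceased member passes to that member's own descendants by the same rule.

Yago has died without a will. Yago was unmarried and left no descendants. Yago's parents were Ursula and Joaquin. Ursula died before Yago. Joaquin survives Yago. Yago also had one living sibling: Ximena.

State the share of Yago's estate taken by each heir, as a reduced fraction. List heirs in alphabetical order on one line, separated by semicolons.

Joaquin 1

Only one parent, Joaquin, survives, so Joaquin takes the entire estate. The siblings take nothing because a surviving parent has priority.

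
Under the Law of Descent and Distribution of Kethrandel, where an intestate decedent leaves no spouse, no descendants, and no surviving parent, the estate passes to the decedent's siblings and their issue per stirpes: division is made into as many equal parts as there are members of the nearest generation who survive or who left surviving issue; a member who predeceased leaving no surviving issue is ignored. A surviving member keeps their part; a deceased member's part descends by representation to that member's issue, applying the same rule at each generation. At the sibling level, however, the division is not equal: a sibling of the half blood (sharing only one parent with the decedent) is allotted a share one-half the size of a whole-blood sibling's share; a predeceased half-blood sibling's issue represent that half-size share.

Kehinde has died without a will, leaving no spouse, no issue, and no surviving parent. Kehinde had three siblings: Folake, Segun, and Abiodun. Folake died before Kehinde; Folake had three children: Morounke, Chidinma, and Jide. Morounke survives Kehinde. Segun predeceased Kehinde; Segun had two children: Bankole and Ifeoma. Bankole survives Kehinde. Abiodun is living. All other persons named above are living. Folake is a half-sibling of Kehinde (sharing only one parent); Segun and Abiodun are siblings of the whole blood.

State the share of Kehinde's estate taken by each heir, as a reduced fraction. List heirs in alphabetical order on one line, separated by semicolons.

No spouse, descendants, or parent survives, so the estate passes to Kehinde's siblings per stirpes.
Half-blood siblings count for one-half the weight of whole-blood siblings at the initial division.
Dividing 1 in proportion to weights (total weight 5/2): Folake (weight 1/2) → 1/5; Segun (weight 1) → 2/5; Abiodun (weight 1) → 2/5.
Folake predeceased; the 1/5 allotted to Folake's branch passes to Folake's issue by representation.
The 1/5 is divided into 3 equal shares of 1/15 among Morounke, Chidinma, Jide.
Morounke is living and takes 1/15.
Chidinma is living and takes 1/15.
Jide is living and takes 1/15.
Segun predeceased; the 2/5 allotted to Segun's branch passes to Segun's issue by representation.
The 2/5 is divided into 2 equal shares of 1/5 among Bankole, Ifeoma.
Bankole is living and takes 1/5.
Ifeoma is living and takes 1/5.
Abiodun is living and takes 2/5.

Abiodun 2/5; Bankole 1/5; Chidinma 1/15; Ifeoma 1/5; Jide 1/15; Morounke 1/15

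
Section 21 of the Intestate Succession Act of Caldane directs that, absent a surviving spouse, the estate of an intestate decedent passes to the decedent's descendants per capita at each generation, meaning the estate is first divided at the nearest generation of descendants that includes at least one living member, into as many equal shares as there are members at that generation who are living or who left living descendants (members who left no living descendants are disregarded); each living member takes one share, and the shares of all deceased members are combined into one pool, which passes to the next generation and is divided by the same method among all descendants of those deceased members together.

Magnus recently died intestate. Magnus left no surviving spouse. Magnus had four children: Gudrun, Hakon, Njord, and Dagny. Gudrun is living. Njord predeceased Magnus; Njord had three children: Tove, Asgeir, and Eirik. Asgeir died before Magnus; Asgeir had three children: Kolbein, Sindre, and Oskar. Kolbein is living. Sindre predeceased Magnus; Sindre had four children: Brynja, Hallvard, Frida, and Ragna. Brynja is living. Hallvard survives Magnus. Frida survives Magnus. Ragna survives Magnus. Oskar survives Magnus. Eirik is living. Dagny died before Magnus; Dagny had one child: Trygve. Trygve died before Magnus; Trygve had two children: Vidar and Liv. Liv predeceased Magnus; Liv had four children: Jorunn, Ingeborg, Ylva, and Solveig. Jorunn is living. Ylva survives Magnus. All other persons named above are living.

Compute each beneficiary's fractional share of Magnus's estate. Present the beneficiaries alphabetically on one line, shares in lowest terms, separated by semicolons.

There is no surviving spouse, so the entire estate passes to Magnus's descendants per capita at each generation.
At generation 1 (Gudrun, Hakon, Njord, Dagny) there are 4 shares of (1)/4 = 1/4 each.
Living: Gudrun and Hakon — each takes 1/4.
Deceased: Njord and Dagny. Their combined 1/2 is pooled and carried to generation 2.
At generation 2 (Tove, Asgeir, Eirik, Trygve) there are 4 shares of (1/2)/4 = 1/8 each.
Living: Tove and Eirik — each takes 1/8.
Deceased: Asgeir and Trygve. Their combined 1/4 is pooled and carried to generation 3.
At generation 3 (Kolbein, Sindre, Oskar, Vidar, Liv) there are 5 shares of (1/4)/5 = 1/20 each.
Living: Kolbein, Oskar, and Vidar — each takes 1/20.
Deceased: Sindre and Liv. Their combined 1/10 is pooled and carried to generation 4.
At generation 4 (Brynja, Hallvard, Frida, Ragna, Jorunn, Ingeborg, Ylva, Solveig) there are 8 shares of (1/10)/8 = 1/80 each.
Living: Brynja, Hallvard, Frida, Ragna, Jorunn, Ingeborg, Ylva, and Solveig — each takes 1/80.

Brynja 1/80; Eirik 1/8; Frida 1/80; Gudrun 1/4; Hakon 1/4; Hallvard 1/80; Ingeborg 1/80; Jorunn 1/80; Kolbein 1/20; Oskar 1/20; Ragna 1/80; Solveig 1/80; Tove 1/8; Vidar 1/20; Ylva 1/80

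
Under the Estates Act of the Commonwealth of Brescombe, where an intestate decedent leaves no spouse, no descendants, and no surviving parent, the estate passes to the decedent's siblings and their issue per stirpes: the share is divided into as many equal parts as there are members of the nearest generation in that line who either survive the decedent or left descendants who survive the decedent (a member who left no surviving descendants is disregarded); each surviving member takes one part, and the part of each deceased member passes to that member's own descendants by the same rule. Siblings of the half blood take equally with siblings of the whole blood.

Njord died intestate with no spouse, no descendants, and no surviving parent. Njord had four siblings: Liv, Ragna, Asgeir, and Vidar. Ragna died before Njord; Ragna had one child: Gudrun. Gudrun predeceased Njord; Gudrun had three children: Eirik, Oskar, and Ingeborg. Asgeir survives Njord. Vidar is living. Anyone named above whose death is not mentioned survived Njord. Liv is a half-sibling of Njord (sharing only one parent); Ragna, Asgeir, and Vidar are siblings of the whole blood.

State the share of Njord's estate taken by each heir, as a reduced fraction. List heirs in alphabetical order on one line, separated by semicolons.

Asgeir 1/4; Eirik 1/12; Ingeborg 1/12; Liv 1/4; Oskar 1/12; Vidar 1/4

No spouse, descendants, or parent survives, so the estate passes to Njord's siblings per stirpes.
Half-blood and whole-blood siblings take equally under the stated rule.
The estate is divided into 4 equal shares of 1/4 among Liv, Ragna, Asgeir, Vidar.
Liv is living and takes 1/4.
Ragna predeceased; the 1/4 allotted to Ragna's branch passes to Ragna's issue by representation.
Gudrun's line is the sole branch at this level, so the full 1/4 passes to Gudrun's issue by representation.
The 1/4 is divided into 3 equal shares of 1/12 among Eirik, Oskar, Ingeborg.
Eirik is living and takes 1/12.
Oskar is living and takes 1/12.
Ingeborg is living and takes 1/12.
Asgeir is living and takes 1/4.
Vidar is living and takes 1/4.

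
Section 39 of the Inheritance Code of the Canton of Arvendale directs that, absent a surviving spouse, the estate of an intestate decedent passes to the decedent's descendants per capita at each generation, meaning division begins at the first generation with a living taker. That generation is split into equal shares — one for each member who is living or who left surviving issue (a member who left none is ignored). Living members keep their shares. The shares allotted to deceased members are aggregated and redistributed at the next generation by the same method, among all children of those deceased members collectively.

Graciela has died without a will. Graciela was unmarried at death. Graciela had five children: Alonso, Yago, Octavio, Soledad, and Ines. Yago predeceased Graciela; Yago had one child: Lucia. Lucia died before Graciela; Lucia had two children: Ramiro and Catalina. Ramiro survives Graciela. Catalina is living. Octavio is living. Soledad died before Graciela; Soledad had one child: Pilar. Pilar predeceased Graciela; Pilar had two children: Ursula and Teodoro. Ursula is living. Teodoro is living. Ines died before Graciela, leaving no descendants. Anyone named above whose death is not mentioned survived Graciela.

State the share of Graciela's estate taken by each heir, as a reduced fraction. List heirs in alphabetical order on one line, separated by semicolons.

Alonso 1/4; Catalina 1/8; Octavio 1/4; Ramiro 1/8; Teodoro 1/8; Ursula 1/8

There is no surviving spouse, so the entire estate passes to Graciela's descendants per capita at each generation.
At generation 1 (Alonso, Yago, Octavio, Soledad) there are 4 shares of (1)/4 = 1/4 each.
Living: Alonso and Octavio — each takes 1/4.
Deceased: Yago and Soledad. Their combined 1/2 is pooled and carried to generation 2.
At generation 2 (Lucia, Pilar) there are 2 shares of (1/2)/2 = 1/4 each.
Deceased: Lucia and Pilar. Their combined 1/2 is pooled and carried to generation 3.
At generation 3 (Ramiro, Catalina, Ursula, Teodoro) there are 4 shares of (1/2)/4 = 1/8 each.
Living: Ramiro, Catalina, Ursula, and Teodoro — each takes 1/8.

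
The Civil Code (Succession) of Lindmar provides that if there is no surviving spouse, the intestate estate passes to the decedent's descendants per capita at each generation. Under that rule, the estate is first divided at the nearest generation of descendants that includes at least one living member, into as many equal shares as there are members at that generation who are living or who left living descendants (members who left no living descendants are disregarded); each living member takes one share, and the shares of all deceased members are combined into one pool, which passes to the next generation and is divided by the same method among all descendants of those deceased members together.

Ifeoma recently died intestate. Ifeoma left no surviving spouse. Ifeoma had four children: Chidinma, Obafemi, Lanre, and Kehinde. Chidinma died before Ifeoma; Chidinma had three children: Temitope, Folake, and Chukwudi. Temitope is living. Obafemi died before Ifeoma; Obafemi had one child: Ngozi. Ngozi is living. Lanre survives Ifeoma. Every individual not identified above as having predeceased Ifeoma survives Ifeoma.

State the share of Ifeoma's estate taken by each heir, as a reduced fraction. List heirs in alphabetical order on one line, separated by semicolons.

There is no surviving spouse, so the entire estate passes to Ifeoma's descendants per capita at each generation.
At generation 1 (Chidinma, Obafemi, Lanre, Kehinde) there are 4 shares of (1)/4 = 1/4 each.
Living: Lanre and Kehinde — each takes 1/4.
Deceased: Chidinma and Obafemi. Their combined 1/2 is pooled and carried to generation 2.
At generation 2 (Temitope, Folake, Chukwudi, Ngozi) there are 4 shares of (1/2)/4 = 1/8 each.
Living: Temitope, Folake, Chukwudi, and Ngozi — each takes 1/8.

Chukwudi 1/8; Folake 1/8; Kehinde 1/4; Lanre 1/4; Ngozi 1/8; Temitope 1/8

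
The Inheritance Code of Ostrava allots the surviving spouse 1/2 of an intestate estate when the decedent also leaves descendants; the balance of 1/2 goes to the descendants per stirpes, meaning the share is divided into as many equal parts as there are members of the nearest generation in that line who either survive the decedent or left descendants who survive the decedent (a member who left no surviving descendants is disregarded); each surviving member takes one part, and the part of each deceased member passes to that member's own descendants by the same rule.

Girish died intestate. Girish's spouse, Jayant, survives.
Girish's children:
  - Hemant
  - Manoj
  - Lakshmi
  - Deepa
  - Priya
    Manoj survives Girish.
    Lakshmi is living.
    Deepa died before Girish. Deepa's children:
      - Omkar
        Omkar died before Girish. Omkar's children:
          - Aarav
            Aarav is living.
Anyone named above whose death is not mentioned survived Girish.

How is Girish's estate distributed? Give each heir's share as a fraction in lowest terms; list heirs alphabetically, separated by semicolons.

Jayant, as surviving spouse, takes 1/2.
The remaining 1/2 passes to Girish's descendants per stirpes.
The 1/2 is divided into 5 equal shares of 1/10 among Hemant, Manoj, Lakshmi, Deepa, Priya.
Hemant is living and takes 1/10.
Manoj is living and takes 1/10.
Lakshmi is living and takes 1/10.
Deepa predeceased; the 1/10 allotted to Deepa's branch passes to Deepa's issue by representation.
Omkar's line is the sole branch at this level, so the full 1/10 passes to Omkar's issue by representation.
Aarav is the sole taker at this level and receives the full 1/10.
Priya is living and takes 1/10.

Aarav 1/10; Hemant 1/10; Jayant 1/2; Lakshmi 1/10; Manoj 1/10; Priya 1/10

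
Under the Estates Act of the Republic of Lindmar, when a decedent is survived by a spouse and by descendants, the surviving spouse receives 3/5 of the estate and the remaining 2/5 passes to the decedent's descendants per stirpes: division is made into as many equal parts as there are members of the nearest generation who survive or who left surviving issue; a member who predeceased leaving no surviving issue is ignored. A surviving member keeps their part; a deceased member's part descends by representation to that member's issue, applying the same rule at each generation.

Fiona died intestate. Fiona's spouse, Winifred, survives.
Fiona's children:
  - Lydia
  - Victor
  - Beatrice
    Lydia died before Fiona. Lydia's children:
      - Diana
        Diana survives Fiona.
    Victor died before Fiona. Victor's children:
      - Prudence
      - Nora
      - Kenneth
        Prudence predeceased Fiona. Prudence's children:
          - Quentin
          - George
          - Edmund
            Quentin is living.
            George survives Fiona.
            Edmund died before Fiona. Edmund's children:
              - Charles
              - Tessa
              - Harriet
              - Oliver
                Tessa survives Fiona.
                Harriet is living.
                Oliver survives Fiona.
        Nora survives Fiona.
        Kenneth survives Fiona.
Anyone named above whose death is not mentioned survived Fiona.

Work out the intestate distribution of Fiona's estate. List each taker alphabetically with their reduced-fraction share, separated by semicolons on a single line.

Beatrice 2/15; Charles 1/270; Diana 2/15; George 2/135; Harriet 1/270; Kenneth 2/45; Nora 2/45; Oliver 1/270; Quentin 2/135; Tessa 1/270; Winifred 3/5

Winifred, as surviving spouse, takes 3/5.
The remaining 2/5 passes to Fiona's descendants per stirpes.
The 2/5 is divided into 3 equal shares of 2/15 among Lydia, Victor, Beatrice.
Lydia predeceased; the 2/15 allotted to Lydia's branch passes to Lydia's issue by representation.
Diana is the sole taker at this level and receives the full 2/15.
Victor predeceased; the 2/15 allotted to Victor's branch passes to Victor's issue by representation.
The 2/15 is divided into 3 equal shares of 2/45 among Prudence, Nora, Kenneth.
Prudence predeceased; the 2/45 allotted to Prudence's branch passes to Prudence's issue by representation.
The 2/45 is divided into 3 equal shares of 2/135 among Quentin, George, Edmund.
Quentin is living and takes 2/135.
George is living and takes 2/135.
Edmund predeceased; the 2/135 allotted to Edmund's branch passes to Edmund's issue by representation.
The 2/135 is divided into 4 equal shares of 1/270 among Charles, Tessa, Harriet, Oliver.
Charles is living and takes 1/270.
Tessa is living and takes 1/270.
Harriet is living and takes 1/270.
Oliver is living and takes 1/270.
Nora is living and takes 2/45.
Kenneth is living and takes 2/45.
Beatrice is living and takes 2/15.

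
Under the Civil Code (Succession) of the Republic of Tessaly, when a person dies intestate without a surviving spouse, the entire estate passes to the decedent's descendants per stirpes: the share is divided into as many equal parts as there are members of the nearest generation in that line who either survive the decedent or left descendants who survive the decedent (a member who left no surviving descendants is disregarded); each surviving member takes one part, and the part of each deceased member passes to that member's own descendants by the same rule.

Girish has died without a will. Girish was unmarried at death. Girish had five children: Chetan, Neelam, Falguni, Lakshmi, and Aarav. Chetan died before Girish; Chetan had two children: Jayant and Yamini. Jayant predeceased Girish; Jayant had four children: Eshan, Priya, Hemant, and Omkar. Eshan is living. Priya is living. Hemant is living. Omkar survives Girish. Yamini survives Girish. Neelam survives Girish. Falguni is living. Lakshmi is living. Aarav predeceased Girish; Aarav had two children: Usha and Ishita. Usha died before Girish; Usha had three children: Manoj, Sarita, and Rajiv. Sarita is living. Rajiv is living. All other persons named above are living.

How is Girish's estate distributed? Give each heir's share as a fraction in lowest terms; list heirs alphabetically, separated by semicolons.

Eshan 1/40; Falguni 1/5; Hemant 1/40; Ishita 1/10; Lakshmi 1/5; Manoj 1/30; Neelam 1/5; Omkar 1/40; Priya 1/40; Rajiv 1/30; Sarita 1/30; Yamini 1/10

There is no surviving spouse, so the entire estate passes to Girish's descendants per stirpes.
The estate is divided into 5 equal shares of 1/5 among Chetan, Neelam, Falguni, Lakshmi, Aarav.
Chetan predeceased; the 1/5 allotted to Chetan's branch passes to Chetan's issue by representation.
The 1/5 is divided into 2 equal shares of 1/10 among Jayant, Yamini.
Jayant predeceased; the 1/10 allotted to Jayant's branch passes to Jayant's issue by representation.
The 1/10 is divided into 4 equal shares of 1/40 among Eshan, Priya, Hemant, Omkar.
Eshan is living and takes 1/40.
Priya is living and takes 1/40.
Hemant is living and takes 1/40.
Omkar is living and takes 1/40.
Yamini is living and takes 1/10.
Neelam is living and takes 1/5.
Falguni is living and takes 1/5.
Lakshmi is living and takes 1/5.
Aarav predeceased; the 1/5 allotted to Aarav's branch passes to Aarav's issue by representation.
The 1/5 is divided into 2 equal shares of 1/10 among Usha, Ishita.
Usha predeceased; the 1/10 allotted to Usha's branch passes to Usha's issue by representation.
The 1/10 is divided into 3 equal shares of 1/30 among Manoj, Sarita, Rajiv.
Manoj is living and takes 1/30.
Sarita is living and takes 1/30.
Rajiv is living and takes 1/30.
Ishita is living and takes 1/10.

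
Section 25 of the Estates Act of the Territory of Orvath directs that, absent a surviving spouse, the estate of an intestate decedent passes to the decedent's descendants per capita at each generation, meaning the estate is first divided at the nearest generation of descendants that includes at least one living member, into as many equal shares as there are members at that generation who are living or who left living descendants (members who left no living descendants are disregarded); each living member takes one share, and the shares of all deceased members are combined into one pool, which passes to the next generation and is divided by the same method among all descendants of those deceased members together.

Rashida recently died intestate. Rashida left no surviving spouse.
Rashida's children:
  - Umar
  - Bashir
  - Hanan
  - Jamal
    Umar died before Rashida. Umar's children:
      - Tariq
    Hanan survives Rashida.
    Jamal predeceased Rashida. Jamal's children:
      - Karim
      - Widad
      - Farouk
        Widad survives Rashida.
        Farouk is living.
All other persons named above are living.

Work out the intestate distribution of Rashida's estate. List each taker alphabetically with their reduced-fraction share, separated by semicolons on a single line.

Bashir 1/4; Farouk 1/8; Hanan 1/4; Karim 1/8; Tariq 1/8; Widad 1/8

There is no surviving spouse, so the entire estate passes to Rashida's descendants per capita at each generation.
At generation 1 (Umar, Bashir, Hanan, Jamal) there are 4 shares of (1)/4 = 1/4 each.
Living: Bashir and Hanan — each takes 1/4.
Deceased: Umar and Jamal. Their combined 1/2 is pooled and carried to generation 2.
At generation 2 (Tariq, Karim, Widad, Farouk) there are 4 shares of (1/2)/4 = 1/8 each.
Living: Tariq, Karim, Widad, and Farouk — each takes 1/8.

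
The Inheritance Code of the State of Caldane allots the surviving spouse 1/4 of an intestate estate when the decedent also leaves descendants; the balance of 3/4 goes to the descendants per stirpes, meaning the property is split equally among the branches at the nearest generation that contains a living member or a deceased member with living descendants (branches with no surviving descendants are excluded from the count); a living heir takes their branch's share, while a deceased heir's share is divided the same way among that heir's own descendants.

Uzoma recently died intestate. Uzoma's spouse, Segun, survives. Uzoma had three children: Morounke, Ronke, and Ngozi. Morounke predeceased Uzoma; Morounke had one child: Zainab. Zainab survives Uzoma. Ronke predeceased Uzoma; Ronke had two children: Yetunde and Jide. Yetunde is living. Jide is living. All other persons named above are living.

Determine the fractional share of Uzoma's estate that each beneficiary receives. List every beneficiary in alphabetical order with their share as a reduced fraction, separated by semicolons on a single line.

Segun, as surviving spouse, takes 1/4.
The remaining 3/4 passes to Uzoma's descendants per stirpes.
The 3/4 is divided into 3 equal shares of 1/4 among Morounke, Ronke, Ngozi.
Morounke predeceased; the 1/4 allotted to Morounke's branch passes to Morounke's issue by representation.
Zainab is the sole taker at this level and receives the full 1/4.
Ronke predeceased; the 1/4 allotted to Ronke's branch passes to Ronke's issue by representation.
The 1/4 is divided into 2 equal shares of 1/8 among Yetunde, Jide.
Yetunde is living and takes 1/8.
Jide is living and takes 1/8.
Ngozi is living and takes 1/4.

Jide 1/8; Ngozi 1/4; Segun 1/4; Yetunde 1/8; Zainab 1/4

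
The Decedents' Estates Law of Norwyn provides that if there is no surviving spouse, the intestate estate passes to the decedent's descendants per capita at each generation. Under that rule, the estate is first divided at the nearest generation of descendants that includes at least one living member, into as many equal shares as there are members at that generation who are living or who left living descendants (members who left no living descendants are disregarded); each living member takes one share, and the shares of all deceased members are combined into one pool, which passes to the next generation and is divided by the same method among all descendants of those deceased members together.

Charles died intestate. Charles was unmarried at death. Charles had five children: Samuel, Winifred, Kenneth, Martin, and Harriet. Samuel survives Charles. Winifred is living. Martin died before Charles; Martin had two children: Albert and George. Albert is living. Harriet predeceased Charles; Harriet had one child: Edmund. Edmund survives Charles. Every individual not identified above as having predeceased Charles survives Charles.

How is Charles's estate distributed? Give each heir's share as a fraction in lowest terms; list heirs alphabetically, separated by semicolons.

Albert 2/15; Edmund 2/15; George 2/15; Kenneth 1/5; Samuel 1/5; Winifred 1/5

There is no surviving spouse, so the entire estate passes to Charles's descendants per capita at each generation.
At generation 1 (Samuel, Winifred, Kenneth, Martin, Harriet) there are 5 shares of (1)/5 = 1/5 each.
Living: Samuel, Winifred, and Kenneth — each takes 1/5.
Deceased: Martin and Harriet. Their combined 2/5 is pooled and carried to generation 2.
At generation 2 (Albert, George, Edmund) there are 3 shares of (2/5)/3 = 2/15 each.
Living: Albert, George, and Edmund — each takes 2/15.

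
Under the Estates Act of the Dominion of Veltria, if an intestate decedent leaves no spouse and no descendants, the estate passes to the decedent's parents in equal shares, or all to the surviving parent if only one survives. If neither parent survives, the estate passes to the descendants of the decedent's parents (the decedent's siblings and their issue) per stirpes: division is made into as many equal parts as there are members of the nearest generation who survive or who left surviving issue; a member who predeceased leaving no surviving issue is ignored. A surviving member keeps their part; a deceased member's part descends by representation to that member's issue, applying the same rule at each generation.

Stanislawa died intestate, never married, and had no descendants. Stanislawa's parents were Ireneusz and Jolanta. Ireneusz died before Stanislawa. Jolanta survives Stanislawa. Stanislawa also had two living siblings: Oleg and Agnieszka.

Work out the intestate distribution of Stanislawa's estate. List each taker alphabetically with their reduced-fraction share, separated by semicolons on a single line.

Only one parent, Jolanta, survives, so Jolanta takes the entire estate. The siblings take nothing because a surviving parent has priority.

Jolanta 1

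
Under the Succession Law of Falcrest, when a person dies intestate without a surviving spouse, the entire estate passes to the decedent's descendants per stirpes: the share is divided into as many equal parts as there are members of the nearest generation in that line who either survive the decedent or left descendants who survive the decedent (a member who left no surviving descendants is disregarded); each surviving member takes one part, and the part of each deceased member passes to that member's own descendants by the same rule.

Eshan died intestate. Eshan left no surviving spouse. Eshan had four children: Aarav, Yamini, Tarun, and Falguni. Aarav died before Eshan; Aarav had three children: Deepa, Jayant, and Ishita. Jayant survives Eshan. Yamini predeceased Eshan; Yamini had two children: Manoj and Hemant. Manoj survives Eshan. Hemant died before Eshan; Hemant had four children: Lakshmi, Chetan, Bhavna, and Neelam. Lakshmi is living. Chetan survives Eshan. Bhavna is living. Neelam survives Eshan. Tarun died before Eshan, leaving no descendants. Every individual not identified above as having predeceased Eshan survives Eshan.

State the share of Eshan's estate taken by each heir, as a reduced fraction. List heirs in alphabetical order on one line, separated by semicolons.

There is no surviving spouse, so the entire estate passes to Eshan's descendants per stirpes.
Tarun left no surviving issue, so that branch lapses and is disregarded.
The estate is divided into 3 equal shares of 1/3 among Aarav, Yamini, Falguni.
Aarav predeceased; the 1/3 allotted to Aarav's branch passes to Aarav's issue by representation.
The 1/3 is divided into 3 equal shares of 1/9 among Deepa, Jayant, Ishita.
Deepa is living and takes 1/9.
Jayant is living and takes 1/9.
Ishita is living and takes 1/9.
Yamini predeceased; the 1/3 allotted to Yamini's branch passes to Yamini's issue by representation.
The 1/3 is divided into 2 equal shares of 1/6 among Manoj, Hemant.
Manoj is living and takes 1/6.
Hemant predeceased; the 1/6 allotted to Hemant's branch passes to Hemant's issue by representation.
The 1/6 is divided into 4 equal shares of 1/24 among Lakshmi, Chetan, Bhavna, Neelam.
Lakshmi is living and takes 1/24.
Chetan is living and takes 1/24.
Bhavna is living and takes 1/24.
Neelam is living and takes 1/24.
Falguni is living and takes 1/3.

Bhavna 1/24; Chetan 1/24; Deepa 1/9; Falguni 1/3; Ishita 1/9; Jayant 1/9; Lakshmi 1/24; Manoj 1/6; Neelam 1/24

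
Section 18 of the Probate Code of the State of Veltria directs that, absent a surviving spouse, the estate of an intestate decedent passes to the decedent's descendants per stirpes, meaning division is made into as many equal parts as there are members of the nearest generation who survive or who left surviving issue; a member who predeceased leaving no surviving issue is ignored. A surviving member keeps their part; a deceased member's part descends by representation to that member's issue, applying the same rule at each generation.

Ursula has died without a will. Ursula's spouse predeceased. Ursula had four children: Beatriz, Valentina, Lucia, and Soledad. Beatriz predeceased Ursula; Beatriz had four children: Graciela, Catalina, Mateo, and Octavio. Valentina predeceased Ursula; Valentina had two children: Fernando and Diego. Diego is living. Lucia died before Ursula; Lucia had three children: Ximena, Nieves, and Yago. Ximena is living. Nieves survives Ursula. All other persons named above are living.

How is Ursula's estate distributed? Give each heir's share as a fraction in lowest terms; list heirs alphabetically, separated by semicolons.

Catalina 1/16; Diego 1/8; Fernando 1/8; Graciela 1/16; Mateo 1/16; Nieves 1/12; Octavio 1/16; Soledad 1/4; Ximena 1/12; Yago 1/12

There is no surviving spouse, so the entire estate passes to Ursula's descendants per stirpes.
The estate is divided into 4 equal shares of 1/4 among Beatriz, Valentina, Lucia, Soledad.
Beatriz predeceased; the 1/4 allotted to Beatriz's branch passes to Beatriz's issue by representation.
The 1/4 is divided into 4 equal shares of 1/16 among Graciela, Catalina, Mateo, Octavio.
Graciela is living and takes 1/16.
Catalina is living and takes 1/16.
Mateo is living and takes 1/16.
Octavio is living and takes 1/16.
Valentina predeceased; the 1/4 allotted to Valentina's branch passes to Valentina's issue by representation.
The 1/4 is divided into 2 equal shares of 1/8 among Fernando, Diego.
Fernando is living and takes 1/8.
Diego is living and takes 1/8.
Lucia predeceased; the 1/4 allotted to Lucia's branch passes to Lucia's issue by representation.
The 1/4 is divided into 3 equal shares of 1/12 among Ximena, Nieves, Yago.
Ximena is living and takes 1/12.
Nieves is living and takes 1/12.
Yago is living and takes 1/12.
Soledad is living and takes 1/4.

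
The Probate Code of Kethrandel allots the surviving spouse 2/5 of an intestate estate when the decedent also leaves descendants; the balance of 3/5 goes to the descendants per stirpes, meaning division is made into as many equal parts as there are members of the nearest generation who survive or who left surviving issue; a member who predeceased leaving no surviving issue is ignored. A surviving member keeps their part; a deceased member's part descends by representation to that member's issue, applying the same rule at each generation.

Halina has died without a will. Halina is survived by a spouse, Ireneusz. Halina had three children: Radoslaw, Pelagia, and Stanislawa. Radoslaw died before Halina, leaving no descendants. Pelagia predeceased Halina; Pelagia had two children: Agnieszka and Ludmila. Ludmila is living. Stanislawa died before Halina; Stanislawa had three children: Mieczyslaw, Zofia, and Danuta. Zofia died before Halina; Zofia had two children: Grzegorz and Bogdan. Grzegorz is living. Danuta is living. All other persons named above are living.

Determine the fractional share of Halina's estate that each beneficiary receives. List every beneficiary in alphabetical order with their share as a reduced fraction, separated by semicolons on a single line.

Ireneusz, as surviving spouse, takes 2/5.
The remaining 3/5 passes to Halina's descendants per stirpes.
Radoslaw left no surviving issue, so that branch lapses and is disregarded.
The 3/5 is divided into 2 equal shares of 3/10 among Pelagia, Stanislawa.
Pelagia predeceased; the 3/10 allotted to Pelagia's branch passes to Pelagia's issue by representation.
The 3/10 is divided into 2 equal shares of 3/20 among Agnieszka, Ludmila.
Agnieszka is living and takes 3/20.
Ludmila is living and takes 3/20.
Stanislawa predeceased; the 3/10 allotted to Stanislawa's branch passes to Stanislawa's issue by representation.
The 3/10 is divided into 3 equal shares of 1/10 among Mieczyslaw, Zofia, Danuta.
Mieczyslaw is living and takes 1/10.
Zofia predeceased; the 1/10 allotted to Zofia's branch passes to Zofia's issue by representation.
The 1/10 is divided into 2 equal shares of 1/20 among Grzegorz, Bogdan.
Grzegorz is living and takes 1/20.
Bogdan is living and takes 1/20.
Danuta is living and takes 1/10.

Agnieszka 3/20; Bogdan 1/20; Danuta 1/10; Grzegorz 1/20; Ireneusz 2/5; Ludmila 3/20; Mieczyslaw 1/10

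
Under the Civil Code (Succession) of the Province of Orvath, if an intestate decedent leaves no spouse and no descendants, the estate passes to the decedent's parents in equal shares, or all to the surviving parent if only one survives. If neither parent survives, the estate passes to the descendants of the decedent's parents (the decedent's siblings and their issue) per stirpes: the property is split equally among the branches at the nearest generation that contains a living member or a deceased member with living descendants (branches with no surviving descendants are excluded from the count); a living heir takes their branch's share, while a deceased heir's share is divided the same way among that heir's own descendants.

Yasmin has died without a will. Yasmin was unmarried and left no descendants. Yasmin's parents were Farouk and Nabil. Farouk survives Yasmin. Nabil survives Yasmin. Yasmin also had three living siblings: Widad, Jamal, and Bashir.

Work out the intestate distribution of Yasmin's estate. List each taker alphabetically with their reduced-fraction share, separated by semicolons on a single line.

Farouk 1/2; Nabil 1/2

Both parents survive, so Farouk and Nabil each take 1/2. The siblings take nothing because a surviving parent has priority.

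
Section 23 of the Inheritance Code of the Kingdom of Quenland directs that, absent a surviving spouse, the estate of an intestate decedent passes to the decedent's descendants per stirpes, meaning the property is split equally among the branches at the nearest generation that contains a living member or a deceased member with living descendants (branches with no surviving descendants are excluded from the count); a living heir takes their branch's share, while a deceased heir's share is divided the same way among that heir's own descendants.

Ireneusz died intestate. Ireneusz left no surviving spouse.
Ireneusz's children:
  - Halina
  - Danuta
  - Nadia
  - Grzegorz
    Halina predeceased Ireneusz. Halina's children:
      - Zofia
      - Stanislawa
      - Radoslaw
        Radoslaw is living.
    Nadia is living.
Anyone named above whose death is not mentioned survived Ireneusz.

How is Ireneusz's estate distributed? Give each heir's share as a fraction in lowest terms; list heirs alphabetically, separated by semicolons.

There is no surviving spouse, so the entire estate passes to Ireneusz's descendants per stirpes.
The estate is divided into 4 equal shares of 1/4 among Halina, Danuta, Nadia, Grzegorz.
Halina predeceased; the 1/4 allotted to Halina's branch passes to Halina's issue by representation.
The 1/4 is divided into 3 equal shares of 1/12 among Zofia, Stanislawa, Radoslaw.
Zofia is living and takes 1/12.
Stanislawa is living and takes 1/12.
Radoslaw is living and takes 1/12.
Danuta is living and takes 1/4.
Nadia is living and takes 1/4.
Grzegorz is living and takes 1/4.

Danuta 1/4; Grzegorz 1/4; Nadia 1/4; Radoslaw 1/12; Stanislawa 1/12; Zofia 1/12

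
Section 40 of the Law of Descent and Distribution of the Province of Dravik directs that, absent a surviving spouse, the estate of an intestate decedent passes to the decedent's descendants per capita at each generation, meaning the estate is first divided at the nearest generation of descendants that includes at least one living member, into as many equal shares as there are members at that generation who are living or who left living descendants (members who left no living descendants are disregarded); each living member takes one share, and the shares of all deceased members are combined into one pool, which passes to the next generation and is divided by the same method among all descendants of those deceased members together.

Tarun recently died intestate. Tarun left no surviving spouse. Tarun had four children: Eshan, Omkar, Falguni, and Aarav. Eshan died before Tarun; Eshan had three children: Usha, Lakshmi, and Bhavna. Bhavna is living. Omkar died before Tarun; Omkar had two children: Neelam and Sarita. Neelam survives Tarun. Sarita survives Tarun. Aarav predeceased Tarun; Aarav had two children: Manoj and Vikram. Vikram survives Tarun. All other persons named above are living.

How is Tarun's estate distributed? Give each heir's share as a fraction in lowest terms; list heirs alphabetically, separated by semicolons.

There is no surviving spouse, so the entire estate passes to Tarun's descendants per capita at each generation.
At generation 1 (Eshan, Omkar, Falguni, Aarav) there are 4 shares of (1)/4 = 1/4 each.
Living: Falguni — each takes 1/4.
Deceased: Eshan, Omkar, and Aarav. Their combined 3/4 is pooled and carried to generation 2.
At generation 2 (Usha, Lakshmi, Bhavna, Neelam, Sarita, Manoj, Vikram) there are 7 shares of (3/4)/7 = 3/28 each.
Living: Usha, Lakshmi, Bhavna, Neelam, Sarita, Manoj, and Vikram — each takes 3/28.

Bhavna 3/28; Falguni 1/4; Lakshmi 3/28; Manoj 3/28; Neelam 3/28; Sarita 3/28; Usha 3/28; Vikram 3/28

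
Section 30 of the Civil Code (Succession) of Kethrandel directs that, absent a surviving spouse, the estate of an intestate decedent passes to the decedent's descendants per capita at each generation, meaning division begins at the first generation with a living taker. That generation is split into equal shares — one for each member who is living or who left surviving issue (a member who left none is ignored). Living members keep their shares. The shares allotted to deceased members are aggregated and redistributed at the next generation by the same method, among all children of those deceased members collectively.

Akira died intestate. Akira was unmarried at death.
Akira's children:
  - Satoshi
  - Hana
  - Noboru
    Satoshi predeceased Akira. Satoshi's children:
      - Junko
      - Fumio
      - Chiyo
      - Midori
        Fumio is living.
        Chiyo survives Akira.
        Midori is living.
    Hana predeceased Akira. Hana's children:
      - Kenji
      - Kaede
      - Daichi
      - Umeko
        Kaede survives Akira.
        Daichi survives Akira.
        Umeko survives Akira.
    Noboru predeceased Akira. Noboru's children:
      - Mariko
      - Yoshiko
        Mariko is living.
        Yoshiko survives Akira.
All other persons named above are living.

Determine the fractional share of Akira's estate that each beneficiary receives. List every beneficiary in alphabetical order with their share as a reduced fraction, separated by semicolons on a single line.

Chiyo 1/10; Daichi 1/10; Fumio 1/10; Junko 1/10; Kaede 1/10; Kenji 1/10; Mariko 1/10; Midori 1/10; Umeko 1/10; Yoshiko 1/10

There is no surviving spouse, so the entire estate passes to Akira's descendants per capita at each generation.
No one at generation 1 (Satoshi, Hana, Noboru) is living; moving to the next generation.
At generation 2 (Junko, Fumio, Chiyo, Midori, Kenji, Kaede, Daichi, Umeko, Mariko, Yoshiko) there are 10 shares of (1)/10 = 1/10 each.
Living: Junko, Fumio, Chiyo, Midori, Kenji, Kaede, Daichi, Umeko, Mariko, and Yoshiko — each takes 1/10.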